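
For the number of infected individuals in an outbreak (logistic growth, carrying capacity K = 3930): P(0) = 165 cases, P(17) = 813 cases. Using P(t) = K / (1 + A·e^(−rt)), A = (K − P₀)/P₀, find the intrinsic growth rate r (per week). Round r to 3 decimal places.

A = (3930 − 165)/165 = 22.81818
813 = 3930/(1 + 22.81818·e^(−r·17)) → e^(−17r) = (4.83395 − 1)/22.81818 = 0.168022
r = −ln(0.168022)/17 = 1.78366/17

r ≈ 0.105 per week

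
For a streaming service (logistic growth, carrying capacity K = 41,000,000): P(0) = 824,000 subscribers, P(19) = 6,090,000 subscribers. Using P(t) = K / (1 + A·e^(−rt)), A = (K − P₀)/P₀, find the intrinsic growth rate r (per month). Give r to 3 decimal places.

A = (41000000 − 824000)/824000 = 48.75728
6090000 = 41000000/(1 + 48.75728·e^(−r·19)) → e^(−19r) = (6.73235 − 1)/48.75728 = 0.117569
r = −ln(0.117569)/19 = 2.14073/19

r ≈ 0.113 per month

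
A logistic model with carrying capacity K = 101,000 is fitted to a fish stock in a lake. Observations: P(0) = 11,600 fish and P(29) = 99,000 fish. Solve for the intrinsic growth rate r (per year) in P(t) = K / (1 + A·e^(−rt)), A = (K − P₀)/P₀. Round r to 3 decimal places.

A = (101000 − 11600)/11600 = 7.7069
99000 = 101000/(1 + 7.7069·e^(−r·29)) → e^(−29r) = (1.0202 − 1)/7.7069 = 0.002621
r = −ln(0.002621)/29 = 5.94409/29

r ≈ 0.205 per year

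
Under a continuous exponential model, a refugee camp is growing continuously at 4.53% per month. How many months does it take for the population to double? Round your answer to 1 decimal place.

doubling time ≈ 15.3 months

doubling time = ln(2) / |r| = 0.69315 / 0.0453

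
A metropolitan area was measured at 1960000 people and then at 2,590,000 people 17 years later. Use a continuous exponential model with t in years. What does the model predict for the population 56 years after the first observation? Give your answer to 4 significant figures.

r = ln(2590000/1960000) / 17 ≈ 0.016395 per year
P(56) = 1960000 · e^(0.016395·56) = 1960000 · 2.50456 ≈ 4908945.78

≈ 4,909,000 people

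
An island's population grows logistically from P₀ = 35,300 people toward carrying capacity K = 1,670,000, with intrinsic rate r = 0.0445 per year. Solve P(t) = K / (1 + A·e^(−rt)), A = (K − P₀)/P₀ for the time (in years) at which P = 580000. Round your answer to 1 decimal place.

A = (1670000 − 35300)/35300 = 46.30878
580000 = 1670000/(1 + 46.30878·e^(−0.0445t)) → 1 + 46.30878·e^(−0.0445t) = 2.87931
e^(−0.0445t) = 0.040582 → t = ln(24.64137)/0.0445 = 3.20443/0.0445

t ≈ 72.0 years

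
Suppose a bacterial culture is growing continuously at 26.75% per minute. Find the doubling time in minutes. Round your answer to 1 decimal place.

doubling time = ln(2) / |r| = 0.69315 / 0.2675

doubling time ≈ 2.6 minutes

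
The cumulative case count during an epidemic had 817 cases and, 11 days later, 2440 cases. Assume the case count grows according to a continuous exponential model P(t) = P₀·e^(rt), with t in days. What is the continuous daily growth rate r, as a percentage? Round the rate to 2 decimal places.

2440 = 817 · e^(r·11)
e^(11r) = 2440/817 = 2.98654
r = ln(2.98654) / 11 = 1.09411 / 11

r ≈ 9.95% per day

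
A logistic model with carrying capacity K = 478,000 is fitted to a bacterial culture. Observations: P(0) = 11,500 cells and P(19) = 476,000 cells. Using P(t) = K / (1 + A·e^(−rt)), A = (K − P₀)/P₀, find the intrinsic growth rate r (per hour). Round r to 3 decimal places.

A = (478000 − 11500)/11500 = 40.56522
476000 = 478000/(1 + 40.56522·e^(−r·19)) → e^(−19r) = (1.0042 − 1)/40.56522 = 0.000104
r = −ln(0.000104)/19 = 9.17518/19

r ≈ 0.483 per hour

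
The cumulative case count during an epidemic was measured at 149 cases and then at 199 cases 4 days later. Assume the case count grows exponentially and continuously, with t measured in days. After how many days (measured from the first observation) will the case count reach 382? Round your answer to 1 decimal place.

r = ln(199/149) / 4 ≈ 0.07234 per day
t = ln(382/149) / r = 0.94147 / 0.07234 ≈ 13.015

t ≈ 13.0 days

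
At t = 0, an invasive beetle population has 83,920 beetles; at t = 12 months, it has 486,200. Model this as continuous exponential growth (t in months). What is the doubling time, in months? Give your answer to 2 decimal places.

r = ln(486200/83920) / 12 = ln(5.79361) / 12 ≈ 0.146396 per month
doubling time = ln 2 / |r| = 0.69315 / 0.146396

doubling time ≈ 4.73 months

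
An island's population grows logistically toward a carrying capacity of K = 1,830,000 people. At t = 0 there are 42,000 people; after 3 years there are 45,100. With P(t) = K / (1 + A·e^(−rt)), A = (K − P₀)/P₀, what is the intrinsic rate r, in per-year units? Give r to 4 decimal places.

r ≈ 0.0243 per year

A = (1830000 − 42000)/42000 = 42.57143
45100 = 1830000/(1 + 42.57143·e^(−r·3)) → e^(−3r) = (40.5765 − 1)/42.57143 = 0.929649
r = −ln(0.929649)/3 = 0.07295/3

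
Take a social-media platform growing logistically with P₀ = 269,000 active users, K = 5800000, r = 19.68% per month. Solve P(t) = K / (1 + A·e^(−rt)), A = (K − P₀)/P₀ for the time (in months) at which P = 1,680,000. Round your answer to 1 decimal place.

t ≈ 10.8 months

A = (5800000 − 269000)/269000 = 20.56134
1680000 = 5800000/(1 + 20.56134·e^(−0.1968t)) → 1 + 20.56134·e^(−0.1968t) = 3.45238
e^(−0.1968t) = 0.119271 → t = ln(8.38424)/0.1968 = 2.12635/0.1968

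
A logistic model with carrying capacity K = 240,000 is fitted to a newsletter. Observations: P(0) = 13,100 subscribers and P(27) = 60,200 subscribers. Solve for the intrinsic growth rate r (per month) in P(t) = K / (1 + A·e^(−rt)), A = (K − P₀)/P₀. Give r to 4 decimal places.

r ≈ 0.0651 per month

A = (240000 − 13100)/13100 = 17.32061
60200 = 240000/(1 + 17.32061·e^(−r·27)) → e^(−27r) = (3.98671 − 1)/17.32061 = 0.172437
r = −ln(0.172437)/27 = 1.75772/27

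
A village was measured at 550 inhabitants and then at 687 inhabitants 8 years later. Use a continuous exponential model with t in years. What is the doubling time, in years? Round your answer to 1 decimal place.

r = ln(687/550) / 8 = ln(1.24909) / 8 ≈ 0.027802 per year
doubling time = ln 2 / |r| = 0.69315 / 0.027802

doubling time ≈ 24.9 years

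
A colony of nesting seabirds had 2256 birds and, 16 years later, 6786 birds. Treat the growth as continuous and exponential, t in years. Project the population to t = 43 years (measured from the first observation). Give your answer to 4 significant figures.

≈ 43,520 birds

r = ln(6786/2256) / 16 ≈ 0.068829 per year
P(43) = 2256 · e^(0.068829·43) = 2256 · 19.29139 ≈ 43521.37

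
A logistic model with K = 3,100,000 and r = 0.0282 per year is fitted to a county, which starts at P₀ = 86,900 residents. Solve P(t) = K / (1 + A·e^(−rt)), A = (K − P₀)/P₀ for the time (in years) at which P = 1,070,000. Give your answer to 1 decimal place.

A = (3100000 − 86900)/86900 = 34.67319
1070000 = 3100000/(1 + 34.67319·e^(−0.0282t)) → 1 + 34.67319·e^(−0.0282t) = 2.8972
e^(−0.0282t) = 0.054717 → t = ln(18.27602)/0.0282 = 2.90559/0.0282

t ≈ 103.0 years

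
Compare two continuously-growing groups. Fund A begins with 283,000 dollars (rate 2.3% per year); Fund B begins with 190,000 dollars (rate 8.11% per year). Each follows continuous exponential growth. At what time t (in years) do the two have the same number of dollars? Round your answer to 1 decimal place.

t ≈ 6.9 years

283000·e^(0.023t) = 190000·e^(0.0811t)
283000/190000 = e^((0.0811 − 0.023)t) → ln(1.48947) = 0.0581·t
t = 0.39842 / 0.0581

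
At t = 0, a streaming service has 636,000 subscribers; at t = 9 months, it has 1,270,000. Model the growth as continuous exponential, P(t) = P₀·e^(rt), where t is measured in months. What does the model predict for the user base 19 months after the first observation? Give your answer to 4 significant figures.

≈ 2,739,000 subscribers

r = ln(1270000/636000) / 9 ≈ 0.076842 per month
P(19) = 636000 · e^(0.076842·19) = 636000 · 4.30591 ≈ 2738559.44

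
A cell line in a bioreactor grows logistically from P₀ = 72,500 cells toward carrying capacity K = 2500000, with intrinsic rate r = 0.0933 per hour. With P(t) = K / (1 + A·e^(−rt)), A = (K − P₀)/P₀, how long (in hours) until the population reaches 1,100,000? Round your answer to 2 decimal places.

A = (2500000 − 72500)/72500 = 33.48276
1100000 = 2500000/(1 + 33.48276·e^(−0.0933t)) → 1 + 33.48276·e^(−0.0933t) = 2.27273
e^(−0.0933t) = 0.038011 → t = ln(26.30788)/0.0933 = 3.26987/0.0933

t ≈ 35.05 hours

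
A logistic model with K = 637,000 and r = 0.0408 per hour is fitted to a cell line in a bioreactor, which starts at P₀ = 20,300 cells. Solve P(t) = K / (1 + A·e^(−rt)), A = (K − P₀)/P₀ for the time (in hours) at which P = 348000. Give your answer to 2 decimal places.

t ≈ 88.22 hours

A = (637000 − 20300)/20300 = 30.37931
348000 = 637000/(1 + 30.37931·e^(−0.0408t)) → 1 + 30.37931·e^(−0.0408t) = 1.83046
e^(−0.0408t) = 0.027336 → t = ln(36.58131)/0.0408 = 3.59954/0.0408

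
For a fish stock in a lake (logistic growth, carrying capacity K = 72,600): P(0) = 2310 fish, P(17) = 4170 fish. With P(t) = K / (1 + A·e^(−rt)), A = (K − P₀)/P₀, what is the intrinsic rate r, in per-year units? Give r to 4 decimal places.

r ≈ 0.0363 per year

A = (72600 − 2310)/2310 = 30.42857
4170 = 72600/(1 + 30.42857·e^(−r·17)) → e^(−17r) = (17.41007 − 1)/30.42857 = 0.539298
r = −ln(0.539298)/17 = 0.61749/17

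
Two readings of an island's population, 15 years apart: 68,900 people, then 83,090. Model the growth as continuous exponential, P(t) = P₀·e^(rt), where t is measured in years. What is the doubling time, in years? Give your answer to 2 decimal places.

r = ln(83090/68900) / 15 = ln(1.20595) / 15 ≈ 0.012485 per year
doubling time = ln 2 / |r| = 0.69315 / 0.012485

doubling time ≈ 55.52 years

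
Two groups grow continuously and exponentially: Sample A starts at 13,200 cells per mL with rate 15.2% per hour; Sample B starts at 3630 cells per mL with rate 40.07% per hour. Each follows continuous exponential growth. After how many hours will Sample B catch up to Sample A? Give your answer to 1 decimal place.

13200·e^(0.152t) = 3630·e^(0.4007t)
13200/3630 = e^((0.4007 − 0.152)t) → ln(3.63636) = 0.2487·t
t = 1.29098 / 0.2487

t ≈ 5.2 hours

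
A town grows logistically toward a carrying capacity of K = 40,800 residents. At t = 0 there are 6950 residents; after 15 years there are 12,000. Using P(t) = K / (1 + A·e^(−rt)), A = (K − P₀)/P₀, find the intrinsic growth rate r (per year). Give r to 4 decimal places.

r ≈ 0.0472 per year

A = (40800 − 6950)/6950 = 4.8705
12000 = 40800/(1 + 4.8705·e^(−r·15)) → e^(−15r) = (3.4 − 1)/4.8705 = 0.492762
r = −ln(0.492762)/15 = 0.70773/15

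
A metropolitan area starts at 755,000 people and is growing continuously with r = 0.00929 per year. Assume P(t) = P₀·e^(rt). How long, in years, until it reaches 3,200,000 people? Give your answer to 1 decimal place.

3200000 = 755000 · e^(0.00929·t)
t = ln(3200000/755000) / 0.00929 = ln(4.23841) / 0.00929 = 1.44419 / 0.00929

t ≈ 155.5 years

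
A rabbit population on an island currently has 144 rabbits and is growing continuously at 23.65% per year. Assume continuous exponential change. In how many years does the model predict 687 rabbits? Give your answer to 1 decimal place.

687 = 144 · e^(0.2365·t)
t = ln(687/144) / 0.2365 = ln(4.77083) / 0.2365 = 1.56252 / 0.2365

t ≈ 6.6 years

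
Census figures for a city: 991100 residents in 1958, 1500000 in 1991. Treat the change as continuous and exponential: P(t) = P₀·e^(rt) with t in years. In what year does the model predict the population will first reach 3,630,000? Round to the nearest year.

r = ln(1500000/991100) / 33 = 0.4144/33 ≈ 0.012558 per year
t = ln(3630000/991100) / r = 1.29817/0.012558 ≈ 103.38 years after 1958

year 2061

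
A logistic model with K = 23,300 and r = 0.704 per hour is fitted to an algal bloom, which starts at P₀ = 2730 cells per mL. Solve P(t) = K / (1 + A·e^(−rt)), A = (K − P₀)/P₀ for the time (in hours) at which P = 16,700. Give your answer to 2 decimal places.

t ≈ 4.19 hours

A = (23300 − 2730)/2730 = 7.5348
16700 = 23300/(1 + 7.5348·e^(−0.704t)) → 1 + 7.5348·e^(−0.704t) = 1.39521
e^(−0.704t) = 0.052451 → t = ln(19.06532)/0.704 = 2.94787/0.704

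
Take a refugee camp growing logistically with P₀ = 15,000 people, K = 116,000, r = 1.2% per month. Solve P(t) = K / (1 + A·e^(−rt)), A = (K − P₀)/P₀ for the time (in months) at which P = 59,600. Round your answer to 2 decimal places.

A = (116000 − 15000)/15000 = 6.73333
59600 = 116000/(1 + 6.73333·e^(−0.012t)) → 1 + 6.73333·e^(−0.012t) = 1.94631
e^(−0.012t) = 0.140541 → t = ln(7.11537)/0.012 = 1.96226/0.012

t ≈ 163.52 months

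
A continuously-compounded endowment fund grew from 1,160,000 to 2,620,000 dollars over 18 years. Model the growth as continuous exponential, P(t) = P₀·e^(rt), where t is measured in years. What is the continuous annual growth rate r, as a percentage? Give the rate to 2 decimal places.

2620000 = 1160000 · e^(r·18)
e^(18r) = 2620000/1160000 = 2.25862
r = ln(2.25862) / 18 = 0.81475 / 18

r ≈ 4.53% per year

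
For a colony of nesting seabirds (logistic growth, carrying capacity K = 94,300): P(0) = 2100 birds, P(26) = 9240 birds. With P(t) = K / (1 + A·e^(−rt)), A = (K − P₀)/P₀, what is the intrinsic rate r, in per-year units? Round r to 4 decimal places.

A = (94300 − 2100)/2100 = 43.90476
9240 = 94300/(1 + 43.90476·e^(−r·26)) → e^(−26r) = (10.20563 − 1)/43.90476 = 0.209673
r = −ln(0.209673)/26 = 1.56221/26

r ≈ 0.0601 per year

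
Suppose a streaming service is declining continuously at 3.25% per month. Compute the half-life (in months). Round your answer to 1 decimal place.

half-life = ln(2) / |r| = 0.69315 / 0.0325

half-life ≈ 21.3 months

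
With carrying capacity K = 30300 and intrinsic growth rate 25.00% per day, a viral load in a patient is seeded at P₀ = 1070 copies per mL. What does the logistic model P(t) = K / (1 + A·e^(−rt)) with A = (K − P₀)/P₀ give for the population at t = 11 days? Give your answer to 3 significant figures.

A = (30300 − 1070)/1070 = 27.31776
P(11) = 30300 / (1 + 27.31776·e^(−0.25·11)) = 30300 / (1 + 27.31776·0.063928)
= 30300 / 2.74637 ≈ 11032.76

≈ 11,000 copies per mL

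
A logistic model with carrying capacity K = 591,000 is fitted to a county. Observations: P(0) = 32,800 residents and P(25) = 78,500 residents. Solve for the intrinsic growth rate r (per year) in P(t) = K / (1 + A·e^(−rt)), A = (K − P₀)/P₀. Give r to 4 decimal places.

r ≈ 0.0383 per year

A = (591000 − 32800)/32800 = 17.01829
78500 = 591000/(1 + 17.01829·e^(−r·25)) → e^(−25r) = (7.52866 − 1)/17.01829 = 0.383626
r = −ln(0.383626)/25 = 0.95809/25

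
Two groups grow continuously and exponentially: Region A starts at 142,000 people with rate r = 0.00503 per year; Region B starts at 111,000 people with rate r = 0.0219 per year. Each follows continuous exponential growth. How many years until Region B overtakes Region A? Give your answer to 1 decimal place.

t ≈ 14.6 years

142000·e^(0.00503t) = 111000·e^(0.0219t)
142000/111000 = e^((0.0219 − 0.00503)t) → ln(1.27928) = 0.01687·t
t = 0.2463 / 0.01687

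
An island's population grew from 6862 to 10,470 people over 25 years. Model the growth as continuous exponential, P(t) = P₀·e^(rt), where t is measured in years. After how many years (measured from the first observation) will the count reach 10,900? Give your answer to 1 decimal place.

t ≈ 27.4 years

r = ln(10470/6862) / 25 ≈ 0.016901 per year
t = ln(10900/6862) / r = 0.46276 / 0.016901 ≈ 27.381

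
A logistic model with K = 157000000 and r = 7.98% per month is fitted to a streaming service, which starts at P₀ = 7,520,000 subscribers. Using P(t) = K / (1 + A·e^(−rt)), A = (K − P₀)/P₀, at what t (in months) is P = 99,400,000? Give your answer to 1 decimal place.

A = (157000000 − 7520000)/7520000 = 19.87766
99400000 = 157000000/(1 + 19.87766·e^(−0.0798t)) → 1 + 19.87766·e^(−0.0798t) = 1.57948
e^(−0.0798t) = 0.029152 → t = ln(34.30277)/0.0798 = 3.53523/0.0798

t ≈ 44.3 months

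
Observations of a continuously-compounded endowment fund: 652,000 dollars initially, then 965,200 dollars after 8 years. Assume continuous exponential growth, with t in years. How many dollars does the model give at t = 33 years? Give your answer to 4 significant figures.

r = ln(965200/652000) / 8 ≈ 0.049036 per year
P(33) = 652000 · e^(0.049036·33) = 652000 · 5.044 ≈ 3288688.05

≈ 3,289,000 dollars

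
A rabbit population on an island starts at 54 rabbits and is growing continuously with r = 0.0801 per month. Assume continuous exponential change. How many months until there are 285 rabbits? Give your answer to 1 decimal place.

t ≈ 20.8 months

285 = 54 · e^(0.0801·t)
t = ln(285/54) / 0.0801 = ln(5.27778) / 0.0801 = 1.66351 / 0.0801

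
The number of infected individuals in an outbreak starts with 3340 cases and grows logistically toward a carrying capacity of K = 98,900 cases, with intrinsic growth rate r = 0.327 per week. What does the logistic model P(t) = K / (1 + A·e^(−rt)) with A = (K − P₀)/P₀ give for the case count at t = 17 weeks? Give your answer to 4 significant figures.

A = (98900 − 3340)/3340 = 28.61078
P(17) = 98900 / (1 + 28.61078·e^(−0.327·17)) = 98900 / (1 + 28.61078·0.003853)
= 98900 / 1.11023 ≈ 89080.91

≈ 89,080 cases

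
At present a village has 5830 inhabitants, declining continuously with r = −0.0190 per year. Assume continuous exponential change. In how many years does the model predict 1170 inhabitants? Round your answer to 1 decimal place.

1170 = 5830 · e^(-0.019·t)
t = ln(1170/5830) / -0.019 = ln(0.20069) / -0.019 = -1.60601 / -0.019

t ≈ 84.5 years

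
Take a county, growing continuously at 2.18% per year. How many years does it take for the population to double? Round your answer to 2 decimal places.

doubling time = ln(2) / |r| = 0.69315 / 0.0218

doubling time ≈ 31.80 years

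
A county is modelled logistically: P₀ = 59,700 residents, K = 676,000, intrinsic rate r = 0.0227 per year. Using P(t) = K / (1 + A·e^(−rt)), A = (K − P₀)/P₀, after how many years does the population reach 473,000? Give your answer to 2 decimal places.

t ≈ 140.10 years

A = (676000 − 59700)/59700 = 10.32328
473000 = 676000/(1 + 10.32328·e^(−0.0227t)) → 1 + 10.32328·e^(−0.0227t) = 1.42918
e^(−0.0227t) = 0.041574 → t = ln(24.05376)/0.0227 = 3.18029/0.0227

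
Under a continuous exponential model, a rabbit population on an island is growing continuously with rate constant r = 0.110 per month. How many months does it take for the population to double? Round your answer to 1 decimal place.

doubling time ≈ 6.3 months

doubling time = ln(2) / |r| = 0.69315 / 0.11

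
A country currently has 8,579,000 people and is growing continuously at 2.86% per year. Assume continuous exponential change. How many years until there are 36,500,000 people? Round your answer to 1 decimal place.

36500000 = 8579000 · e^(0.0286·t)
t = ln(36500000/8579000) / 0.0286 = ln(4.25458) / 0.0286 = 1.44799 / 0.0286

t ≈ 50.6 years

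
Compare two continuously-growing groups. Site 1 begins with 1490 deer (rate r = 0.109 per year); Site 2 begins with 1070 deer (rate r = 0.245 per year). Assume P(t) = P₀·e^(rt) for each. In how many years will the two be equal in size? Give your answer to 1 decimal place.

1490·e^(0.109t) = 1070·e^(0.245t)
1490/1070 = e^((0.245 − 0.109)t) → ln(1.39252) = 0.136·t
t = 0.33112 / 0.136

t ≈ 2.4 years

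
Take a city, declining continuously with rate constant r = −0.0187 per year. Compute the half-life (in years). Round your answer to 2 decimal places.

half-life ≈ 37.07 years

half-life = ln(2) / |r| = 0.69315 / 0.0187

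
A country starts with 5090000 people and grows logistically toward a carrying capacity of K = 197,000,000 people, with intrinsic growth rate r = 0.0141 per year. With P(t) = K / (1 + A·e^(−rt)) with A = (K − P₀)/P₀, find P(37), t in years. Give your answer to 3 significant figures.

A = (197000000 − 5090000)/5090000 = 37.70334
P(37) = 197000000 / (1 + 37.70334·e^(−0.0141·37)) = 197000000 / (1 + 37.70334·0.593511)
= 197000000 / 23.37734 ≈ 8426965.16

≈ 8,430,000 people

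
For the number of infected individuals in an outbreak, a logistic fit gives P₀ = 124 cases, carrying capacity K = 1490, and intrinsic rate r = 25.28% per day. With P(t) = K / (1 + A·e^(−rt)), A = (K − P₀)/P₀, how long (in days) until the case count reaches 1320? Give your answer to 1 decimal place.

A = (1490 − 124)/124 = 11.01613
1320 = 1490/(1 + 11.01613·e^(−0.2528t)) → 1 + 11.01613·e^(−0.2528t) = 1.12879
e^(−0.2528t) = 0.011691 → t = ln(85.537)/0.2528 = 4.44895/0.2528

t ≈ 17.6 days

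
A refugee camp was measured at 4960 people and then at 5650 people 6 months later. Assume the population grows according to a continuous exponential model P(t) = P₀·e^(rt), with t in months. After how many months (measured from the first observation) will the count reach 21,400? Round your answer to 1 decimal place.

t ≈ 67.3 months

r = ln(5650/4960) / 6 ≈ 0.021708 per month
t = ln(21400/4960) / r = 1.46199 / 0.021708 ≈ 67.347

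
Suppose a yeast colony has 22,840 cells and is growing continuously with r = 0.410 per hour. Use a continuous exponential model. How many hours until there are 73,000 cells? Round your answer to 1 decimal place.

73000 = 22840 · e^(0.41·t)
t = ln(73000/22840) / 0.41 = ln(3.19615) / 0.41 = 1.16195 / 0.41

t ≈ 2.8 hours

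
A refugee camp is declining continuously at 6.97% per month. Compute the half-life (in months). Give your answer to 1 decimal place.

half-life ≈ 9.9 months

half-life = ln(2) / |r| = 0.69315 / 0.0697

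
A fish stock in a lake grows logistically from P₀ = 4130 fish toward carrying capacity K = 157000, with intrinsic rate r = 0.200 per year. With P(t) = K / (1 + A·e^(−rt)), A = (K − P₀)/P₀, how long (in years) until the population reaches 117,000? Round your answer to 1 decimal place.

t ≈ 23.4 years

A = (157000 − 4130)/4130 = 37.01453
117000 = 157000/(1 + 37.01453·e^(−0.2t)) → 1 + 37.01453·e^(−0.2t) = 1.34188
e^(−0.2t) = 0.009236 → t = ln(108.26749)/0.2 = 4.6846/0.2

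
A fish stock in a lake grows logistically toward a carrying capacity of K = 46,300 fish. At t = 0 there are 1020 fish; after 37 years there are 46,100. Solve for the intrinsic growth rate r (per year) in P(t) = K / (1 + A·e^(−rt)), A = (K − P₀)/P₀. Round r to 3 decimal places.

r ≈ 0.250 per year

A = (46300 − 1020)/1020 = 44.39216
46100 = 46300/(1 + 44.39216·e^(−r·37)) → e^(−37r) = (1.00434 − 1)/44.39216 = 0.000098
r = −ln(0.000098)/37 = 9.23331/37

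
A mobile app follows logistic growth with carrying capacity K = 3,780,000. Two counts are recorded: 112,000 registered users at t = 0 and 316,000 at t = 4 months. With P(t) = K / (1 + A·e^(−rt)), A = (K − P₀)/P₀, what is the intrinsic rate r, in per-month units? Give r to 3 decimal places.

r ≈ 0.274 per month

A = (3780000 − 112000)/112000 = 32.75
316000 = 3780000/(1 + 32.75·e^(−r·4)) → e^(−4r) = (11.96203 − 1)/32.75 = 0.334718
r = −ln(0.334718)/4 = 1.09447/4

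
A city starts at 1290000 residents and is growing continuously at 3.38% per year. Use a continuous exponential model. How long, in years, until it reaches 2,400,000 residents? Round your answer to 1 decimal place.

2400000 = 1290000 · e^(0.0338·t)
t = ln(2400000/1290000) / 0.0338 = ln(1.86047) / 0.0338 = 0.62083 / 0.0338

t ≈ 18.4 years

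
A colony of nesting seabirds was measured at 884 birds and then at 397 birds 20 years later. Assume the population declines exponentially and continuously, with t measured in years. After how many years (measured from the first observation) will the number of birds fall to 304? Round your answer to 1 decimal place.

r = ln(397/884) / 20 ≈ -0.040026 per year
t = ln(304/884) / r = -1.06743 / -0.040026 ≈ 26.668

t ≈ 26.7 years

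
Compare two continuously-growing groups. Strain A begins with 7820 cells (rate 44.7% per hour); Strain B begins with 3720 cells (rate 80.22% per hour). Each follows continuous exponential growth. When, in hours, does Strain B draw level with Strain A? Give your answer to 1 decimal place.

t ≈ 2.1 hours

7820·e^(0.447t) = 3720·e^(0.8022t)
7820/3720 = e^((0.8022 − 0.447)t) → ln(2.10215) = 0.3552·t
t = 0.74296 / 0.3552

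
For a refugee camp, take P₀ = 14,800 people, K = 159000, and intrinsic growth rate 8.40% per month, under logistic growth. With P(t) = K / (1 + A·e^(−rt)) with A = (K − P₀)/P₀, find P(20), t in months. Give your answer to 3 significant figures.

A = (159000 − 14800)/14800 = 9.74324
P(20) = 159000 / (1 + 9.74324·e^(−0.084·20)) = 159000 / (1 + 9.74324·0.186374)
= 159000 / 2.81589 ≈ 56465.33

≈ 56,500 people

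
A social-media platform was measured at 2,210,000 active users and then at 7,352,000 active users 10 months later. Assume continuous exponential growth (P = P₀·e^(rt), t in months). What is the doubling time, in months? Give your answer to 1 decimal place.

r = ln(7352000/2210000) / 10 = ln(3.3267) / 10 ≈ 0.120198 per month
doubling time = ln 2 / |r| = 0.69315 / 0.120198

doubling time ≈ 5.8 months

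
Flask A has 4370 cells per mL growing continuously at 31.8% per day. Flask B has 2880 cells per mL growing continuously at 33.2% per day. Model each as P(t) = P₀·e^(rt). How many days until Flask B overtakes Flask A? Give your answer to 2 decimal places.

4370·e^(0.318t) = 2880·e^(0.332t)
4370/2880 = e^((0.332 − 0.318)t) → ln(1.51736) = 0.014·t
t = 0.41697 / 0.014

t ≈ 29.78 days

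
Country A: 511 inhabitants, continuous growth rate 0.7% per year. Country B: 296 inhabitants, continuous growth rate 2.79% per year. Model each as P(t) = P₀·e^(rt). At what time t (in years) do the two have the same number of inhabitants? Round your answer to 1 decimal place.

t ≈ 26.1 years

511·e^(0.007t) = 296·e^(0.0279t)
511/296 = e^((0.0279 − 0.007)t) → ln(1.72635) = 0.0209·t
t = 0.54601 / 0.0209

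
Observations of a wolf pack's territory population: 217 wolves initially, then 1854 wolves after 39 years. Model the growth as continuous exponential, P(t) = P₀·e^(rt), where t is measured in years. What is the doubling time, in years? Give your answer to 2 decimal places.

r = ln(1854/217) / 39 = ln(8.54378) / 39 ≈ 0.055005 per year
doubling time = ln 2 / |r| = 0.69315 / 0.055005

doubling time ≈ 12.60 years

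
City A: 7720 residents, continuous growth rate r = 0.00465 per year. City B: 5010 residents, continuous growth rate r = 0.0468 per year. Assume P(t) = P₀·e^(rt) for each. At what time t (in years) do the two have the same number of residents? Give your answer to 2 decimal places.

7720·e^(0.00465t) = 5010·e^(0.0468t)
7720/5010 = e^((0.0468 − 0.00465)t) → ln(1.54092) = 0.04215·t
t = 0.43238 / 0.04215

t ≈ 10.26 years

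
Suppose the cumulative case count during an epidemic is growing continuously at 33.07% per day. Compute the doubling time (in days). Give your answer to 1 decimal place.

doubling time = ln(2) / |r| = 0.69315 / 0.3307

doubling time ≈ 2.1 days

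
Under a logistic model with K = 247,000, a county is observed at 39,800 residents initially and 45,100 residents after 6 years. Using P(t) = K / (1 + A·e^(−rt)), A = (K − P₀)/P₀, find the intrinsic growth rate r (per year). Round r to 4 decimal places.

r ≈ 0.0252 per year

A = (247000 − 39800)/39800 = 5.20603
45100 = 247000/(1 + 5.20603·e^(−r·6)) → e^(−6r) = (5.47672 − 1)/5.20603 = 0.85991
r = −ln(0.85991)/6 = 0.15093/6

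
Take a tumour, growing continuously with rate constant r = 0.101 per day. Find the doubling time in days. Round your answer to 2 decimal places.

doubling time = ln(2) / |r| = 0.69315 / 0.101

doubling time ≈ 6.86 days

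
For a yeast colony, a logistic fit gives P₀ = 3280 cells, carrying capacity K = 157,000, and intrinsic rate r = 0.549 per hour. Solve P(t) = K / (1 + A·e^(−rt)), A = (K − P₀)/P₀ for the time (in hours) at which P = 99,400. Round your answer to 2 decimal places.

A = (157000 − 3280)/3280 = 46.86585
99400 = 157000/(1 + 46.86585·e^(−0.549t)) → 1 + 46.86585·e^(−0.549t) = 1.57948
e^(−0.549t) = 0.012365 → t = ln(80.87614)/0.549 = 4.39292/0.549

t ≈ 8.00 hours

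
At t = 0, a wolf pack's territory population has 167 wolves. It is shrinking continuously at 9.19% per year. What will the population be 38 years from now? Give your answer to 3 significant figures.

P(38) = 167 · e^(-0.0919·38) = 167 · e^(-3.4922)
= 167 · 0.03043 ≈ 5.08

≈ 5.08 wolves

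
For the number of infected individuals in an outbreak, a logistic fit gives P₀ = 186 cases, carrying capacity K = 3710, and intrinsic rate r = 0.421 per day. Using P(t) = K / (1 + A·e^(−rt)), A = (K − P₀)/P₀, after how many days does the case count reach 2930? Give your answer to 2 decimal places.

t ≈ 10.13 days

A = (3710 − 186)/186 = 18.94624
2930 = 3710/(1 + 18.94624·e^(−0.421t)) → 1 + 18.94624·e^(−0.421t) = 1.26621
e^(−0.421t) = 0.014051 → t = ln(71.16984)/0.421 = 4.26507/0.421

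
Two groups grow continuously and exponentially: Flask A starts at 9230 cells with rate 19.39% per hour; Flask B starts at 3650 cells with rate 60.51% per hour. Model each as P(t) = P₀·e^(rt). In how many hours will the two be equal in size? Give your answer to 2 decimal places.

9230·e^(0.1939t) = 3650·e^(0.6051t)
9230/3650 = e^((0.6051 − 0.1939)t) → ln(2.52877) = 0.4112·t
t = 0.92773 / 0.4112

t ≈ 2.26 hours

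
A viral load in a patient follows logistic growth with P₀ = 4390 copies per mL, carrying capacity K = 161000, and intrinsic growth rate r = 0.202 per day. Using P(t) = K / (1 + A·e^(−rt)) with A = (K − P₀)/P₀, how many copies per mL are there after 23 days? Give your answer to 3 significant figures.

A = (161000 − 4390)/4390 = 35.67426
P(23) = 161000 / (1 + 35.67426·e^(−0.202·23)) = 161000 / (1 + 35.67426·0.0096)
= 161000 / 1.34247 ≈ 119928.17

≈ 120,000 copies per mL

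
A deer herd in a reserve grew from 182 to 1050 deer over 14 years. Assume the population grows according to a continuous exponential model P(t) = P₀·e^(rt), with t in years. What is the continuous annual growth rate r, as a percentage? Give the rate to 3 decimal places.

r ≈ 12.518% per year

1050 = 182 · e^(r·14)
e^(14r) = 1050/182 = 5.76923
r = ln(5.76923) / 14 = 1.75254 / 14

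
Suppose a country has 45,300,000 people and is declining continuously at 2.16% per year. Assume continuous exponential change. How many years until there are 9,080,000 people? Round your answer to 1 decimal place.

t ≈ 74.4 years

9080000 = 45300000 · e^(-0.0216·t)
t = ln(9080000/45300000) / -0.0216 = ln(0.20044) / -0.0216 = -1.60723 / -0.0216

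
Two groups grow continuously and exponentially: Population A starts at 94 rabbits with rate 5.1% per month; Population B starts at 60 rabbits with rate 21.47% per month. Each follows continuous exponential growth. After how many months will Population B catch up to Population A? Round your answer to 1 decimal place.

94·e^(0.051t) = 60·e^(0.2147t)
94/60 = e^((0.2147 − 0.051)t) → ln(1.56667) = 0.1637·t
t = 0.44895 / 0.1637

t ≈ 2.7 months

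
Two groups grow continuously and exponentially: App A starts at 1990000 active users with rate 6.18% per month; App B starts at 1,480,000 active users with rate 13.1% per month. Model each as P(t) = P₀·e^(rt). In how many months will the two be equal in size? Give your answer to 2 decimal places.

1990000·e^(0.0618t) = 1480000·e^(0.131t)
1990000/1480000 = e^((0.131 − 0.0618)t) → ln(1.34459) = 0.0692·t
t = 0.29609 / 0.0692

t ≈ 4.28 months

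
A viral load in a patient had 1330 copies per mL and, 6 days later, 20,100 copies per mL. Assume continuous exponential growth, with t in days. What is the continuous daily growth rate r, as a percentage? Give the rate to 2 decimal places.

20100 = 1330 · e^(r·6)
e^(6r) = 20100/1330 = 15.11278
r = ln(15.11278) / 6 = 2.71554 / 6

r ≈ 45.26% per day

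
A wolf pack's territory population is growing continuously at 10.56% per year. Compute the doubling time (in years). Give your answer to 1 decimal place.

doubling time = ln(2) / |r| = 0.69315 / 0.1056

doubling time ≈ 6.6 years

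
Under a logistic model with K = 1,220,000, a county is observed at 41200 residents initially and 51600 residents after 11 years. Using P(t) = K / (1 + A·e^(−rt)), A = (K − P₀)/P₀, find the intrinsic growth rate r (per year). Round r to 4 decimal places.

r ≈ 0.0213 per year

A = (1220000 − 41200)/41200 = 28.61165
51600 = 1220000/(1 + 28.61165·e^(−r·11)) → e^(−11r) = (23.64341 − 1)/28.61165 = 0.791405
r = −ln(0.791405)/11 = 0.23395/11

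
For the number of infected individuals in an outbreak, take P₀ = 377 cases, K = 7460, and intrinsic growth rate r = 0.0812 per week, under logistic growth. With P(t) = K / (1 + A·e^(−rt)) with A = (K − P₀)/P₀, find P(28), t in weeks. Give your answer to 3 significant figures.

≈ 2,540 cases

A = (7460 − 377)/377 = 18.7878
P(28) = 7460 / (1 + 18.7878·e^(−0.0812·28)) = 7460 / (1 + 18.7878·0.102941)
= 7460 / 2.93403 ≈ 2542.58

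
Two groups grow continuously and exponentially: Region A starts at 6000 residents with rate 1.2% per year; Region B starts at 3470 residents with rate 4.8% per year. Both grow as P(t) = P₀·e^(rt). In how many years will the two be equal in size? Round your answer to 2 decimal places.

6000·e^(0.012t) = 3470·e^(0.048t)
6000/3470 = e^((0.048 − 0.012)t) → ln(1.72911) = 0.036·t
t = 0.5476 / 0.036

t ≈ 15.21 years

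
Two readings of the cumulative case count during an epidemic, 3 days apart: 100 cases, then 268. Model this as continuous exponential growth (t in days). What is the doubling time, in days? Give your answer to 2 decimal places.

r = ln(268/100) / 3 = ln(2.68) / 3 ≈ 0.328606 per day
doubling time = ln 2 / |r| = 0.69315 / 0.328606

doubling time ≈ 2.11 days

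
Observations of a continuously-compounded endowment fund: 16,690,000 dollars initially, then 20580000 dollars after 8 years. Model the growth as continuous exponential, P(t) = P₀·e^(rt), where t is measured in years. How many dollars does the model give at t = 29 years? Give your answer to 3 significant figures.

r = ln(20580000/16690000) / 8 ≈ 0.026189 per year
P(29) = 16690000 · e^(0.026189·29) = 16690000 · 2.13715 ≈ 35669053.4

≈ 35,700,000 dollars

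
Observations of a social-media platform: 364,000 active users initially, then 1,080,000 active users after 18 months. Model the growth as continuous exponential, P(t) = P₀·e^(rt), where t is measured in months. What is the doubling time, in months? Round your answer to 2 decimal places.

doubling time ≈ 11.47 months

r = ln(1080000/364000) / 18 = ln(2.96703) / 18 ≈ 0.06042 per month
doubling time = ln 2 / |r| = 0.69315 / 0.06042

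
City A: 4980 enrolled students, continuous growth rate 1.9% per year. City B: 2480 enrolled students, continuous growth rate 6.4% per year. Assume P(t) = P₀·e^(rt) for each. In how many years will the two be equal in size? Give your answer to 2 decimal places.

4980·e^(0.019t) = 2480·e^(0.064t)
4980/2480 = e^((0.064 − 0.019)t) → ln(2.00806) = 0.045·t
t = 0.69717 / 0.045

t ≈ 15.49 years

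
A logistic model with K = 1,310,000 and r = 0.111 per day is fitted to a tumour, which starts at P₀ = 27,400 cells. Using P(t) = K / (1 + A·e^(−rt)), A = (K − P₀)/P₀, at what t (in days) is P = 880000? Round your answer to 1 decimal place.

t ≈ 41.1 days

A = (1310000 − 27400)/27400 = 46.81022
880000 = 1310000/(1 + 46.81022·e^(−0.111t)) → 1 + 46.81022·e^(−0.111t) = 1.48864
e^(−0.111t) = 0.010439 → t = ln(95.79766)/0.111 = 4.56224/0.111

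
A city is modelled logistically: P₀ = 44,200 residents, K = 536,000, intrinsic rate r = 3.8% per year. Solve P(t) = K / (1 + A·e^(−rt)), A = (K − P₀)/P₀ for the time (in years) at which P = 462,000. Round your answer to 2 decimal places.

A = (536000 − 44200)/44200 = 11.1267
462000 = 536000/(1 + 11.1267·e^(−0.038t)) → 1 + 11.1267·e^(−0.038t) = 1.16017
e^(−0.038t) = 0.014395 → t = ln(69.46667)/0.038 = 4.24085/0.038

t ≈ 111.60 years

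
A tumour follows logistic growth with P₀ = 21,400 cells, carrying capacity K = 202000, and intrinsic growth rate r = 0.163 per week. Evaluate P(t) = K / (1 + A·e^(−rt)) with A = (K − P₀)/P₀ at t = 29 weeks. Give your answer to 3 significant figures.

A = (202000 − 21400)/21400 = 8.43925
P(29) = 202000 / (1 + 8.43925·e^(−0.163·29)) = 202000 / (1 + 8.43925·0.008853)
= 202000 / 1.07471 ≈ 187957.22

≈ 188,000 cells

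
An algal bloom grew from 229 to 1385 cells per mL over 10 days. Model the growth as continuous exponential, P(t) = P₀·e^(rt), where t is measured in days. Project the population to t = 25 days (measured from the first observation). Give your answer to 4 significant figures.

r = ln(1385/229) / 10 ≈ 0.179973 per day
P(25) = 229 · e^(0.179973·25) = 229 · 89.95716 ≈ 20600.19

≈ 20,600 cells per mL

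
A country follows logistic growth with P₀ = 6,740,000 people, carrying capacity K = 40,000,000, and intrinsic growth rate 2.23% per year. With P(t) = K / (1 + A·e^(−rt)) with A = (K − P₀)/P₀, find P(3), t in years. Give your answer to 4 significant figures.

A = (40000000 − 6740000)/6740000 = 4.93472
P(3) = 40000000 / (1 + 4.93472·e^(−0.0223·3)) = 40000000 / (1 + 4.93472·0.935289)
= 40000000 / 5.61539 ≈ 7123285.66

≈ 7,123,000 people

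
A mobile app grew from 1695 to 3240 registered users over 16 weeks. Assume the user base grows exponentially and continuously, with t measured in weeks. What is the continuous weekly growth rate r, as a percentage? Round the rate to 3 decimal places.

r ≈ 4.049% per week

3240 = 1695 · e^(r·16)
e^(16r) = 3240/1695 = 1.9115
r = ln(1.9115) / 16 = 0.64789 / 16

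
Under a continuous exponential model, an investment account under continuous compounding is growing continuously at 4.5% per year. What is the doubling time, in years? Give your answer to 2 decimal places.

doubling time ≈ 15.40 years

doubling time = ln(2) / |r| = 0.69315 / 0.045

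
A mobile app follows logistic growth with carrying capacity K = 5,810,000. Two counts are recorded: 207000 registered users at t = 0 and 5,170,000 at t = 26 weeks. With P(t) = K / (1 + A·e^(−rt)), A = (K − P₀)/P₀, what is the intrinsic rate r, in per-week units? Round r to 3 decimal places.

r ≈ 0.207 per week

A = (5810000 − 207000)/207000 = 27.06763
5170000 = 5810000/(1 + 27.06763·e^(−r·26)) → e^(−26r) = (1.12379 − 1)/27.06763 = 0.004573
r = −ln(0.004573)/26 = 5.3875/26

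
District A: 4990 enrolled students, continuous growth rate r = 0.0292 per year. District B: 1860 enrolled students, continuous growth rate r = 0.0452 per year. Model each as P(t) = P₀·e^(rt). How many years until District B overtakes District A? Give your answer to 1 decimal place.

t ≈ 61.7 years

4990·e^(0.0292t) = 1860·e^(0.0452t)
4990/1860 = e^((0.0452 − 0.0292)t) → ln(2.6828) = 0.016·t
t = 0.98686 / 0.016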